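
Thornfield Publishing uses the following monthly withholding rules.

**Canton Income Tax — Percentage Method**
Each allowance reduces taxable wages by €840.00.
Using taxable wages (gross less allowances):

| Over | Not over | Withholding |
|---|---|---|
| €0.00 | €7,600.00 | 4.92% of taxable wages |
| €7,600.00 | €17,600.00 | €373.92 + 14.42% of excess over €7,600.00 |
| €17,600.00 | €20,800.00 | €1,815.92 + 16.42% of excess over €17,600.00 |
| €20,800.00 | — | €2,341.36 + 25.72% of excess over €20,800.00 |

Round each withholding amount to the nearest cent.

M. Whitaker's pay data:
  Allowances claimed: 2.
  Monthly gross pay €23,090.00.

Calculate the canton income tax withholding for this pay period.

Canton Income Tax: taxable = €23,090.00 − 2×€840.00 = €21,410.00
  €2,341.36 + 25.72% × (€21,410.00 − €20,800.00) = €2,341.36 + 25.72% × €610.00 = €2,498.25

€2,498.25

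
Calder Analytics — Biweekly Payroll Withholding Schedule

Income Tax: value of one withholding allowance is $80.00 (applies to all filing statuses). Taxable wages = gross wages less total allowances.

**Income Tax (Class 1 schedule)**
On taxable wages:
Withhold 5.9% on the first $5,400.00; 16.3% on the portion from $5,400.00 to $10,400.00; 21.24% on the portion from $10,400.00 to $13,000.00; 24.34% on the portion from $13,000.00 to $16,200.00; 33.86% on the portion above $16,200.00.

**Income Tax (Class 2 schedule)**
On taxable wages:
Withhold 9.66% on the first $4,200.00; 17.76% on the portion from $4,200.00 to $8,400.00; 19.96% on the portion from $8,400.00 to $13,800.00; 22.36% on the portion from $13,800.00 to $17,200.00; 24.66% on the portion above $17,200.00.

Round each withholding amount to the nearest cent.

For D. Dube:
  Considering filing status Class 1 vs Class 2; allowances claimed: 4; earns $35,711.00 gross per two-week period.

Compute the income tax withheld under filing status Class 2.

Income Tax (Class 2): taxable = $35,711.00 − 4×$80.00 = $35,391.00
  $2,989.72 + 24.66% × ($35,391.00 − $17,200.00) = $2,989.72 + 24.66% × $18,191.00 = $7,475.62

$7,475.62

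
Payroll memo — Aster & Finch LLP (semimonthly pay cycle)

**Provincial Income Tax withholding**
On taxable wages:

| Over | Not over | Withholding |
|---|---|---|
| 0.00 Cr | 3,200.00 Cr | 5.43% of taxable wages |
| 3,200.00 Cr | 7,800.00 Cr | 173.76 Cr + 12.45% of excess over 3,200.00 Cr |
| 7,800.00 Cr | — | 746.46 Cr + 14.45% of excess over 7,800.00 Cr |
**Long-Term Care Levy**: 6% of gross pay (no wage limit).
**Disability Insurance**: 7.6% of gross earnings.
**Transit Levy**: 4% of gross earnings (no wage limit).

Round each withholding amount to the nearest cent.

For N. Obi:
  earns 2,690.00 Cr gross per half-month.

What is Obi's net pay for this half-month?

2,070.49 Cr

Provincial Income Tax: taxable = 2,690.00 Cr
  5.43% × 2,690.00 Cr = 146.07 Cr
Long-Term Care Levy: 6% × 2,690.00 Cr = 161.40 Cr
Disability Insurance: 7.6% × 2,690.00 Cr = 204.44 Cr
Transit Levy: 4% × 2,690.00 Cr = 107.60 Cr
Total withheld: 146.07 Cr + 161.40 Cr + 204.44 Cr + 107.60 Cr = 619.51 Cr
Net pay: 2,690.00 Cr − 619.51 Cr = 2,070.49 Cr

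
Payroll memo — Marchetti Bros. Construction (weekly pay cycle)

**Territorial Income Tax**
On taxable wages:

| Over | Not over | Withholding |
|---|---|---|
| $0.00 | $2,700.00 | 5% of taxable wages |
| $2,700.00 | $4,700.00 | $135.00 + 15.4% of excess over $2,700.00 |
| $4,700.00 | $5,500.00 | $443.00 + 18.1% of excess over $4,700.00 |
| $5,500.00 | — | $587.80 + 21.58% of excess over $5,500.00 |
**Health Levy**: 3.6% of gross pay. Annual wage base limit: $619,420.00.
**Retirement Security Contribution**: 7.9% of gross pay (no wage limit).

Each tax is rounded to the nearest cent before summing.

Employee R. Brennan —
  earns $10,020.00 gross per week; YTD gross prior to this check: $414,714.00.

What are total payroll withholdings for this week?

$2,715.52

Territorial Income Tax: taxable = $10,020.00
  $587.80 + 21.58% × ($10,020.00 − $5,500.00) = $587.80 + 21.58% × $4,520.00 = $1,563.22
Health Levy: 3.6% × $10,020.00 = $360.72
Retirement Security Contribution: 7.9% × $10,020.00 = $791.58
Total: $1,563.22 + $360.72 + $791.58 = $2,715.52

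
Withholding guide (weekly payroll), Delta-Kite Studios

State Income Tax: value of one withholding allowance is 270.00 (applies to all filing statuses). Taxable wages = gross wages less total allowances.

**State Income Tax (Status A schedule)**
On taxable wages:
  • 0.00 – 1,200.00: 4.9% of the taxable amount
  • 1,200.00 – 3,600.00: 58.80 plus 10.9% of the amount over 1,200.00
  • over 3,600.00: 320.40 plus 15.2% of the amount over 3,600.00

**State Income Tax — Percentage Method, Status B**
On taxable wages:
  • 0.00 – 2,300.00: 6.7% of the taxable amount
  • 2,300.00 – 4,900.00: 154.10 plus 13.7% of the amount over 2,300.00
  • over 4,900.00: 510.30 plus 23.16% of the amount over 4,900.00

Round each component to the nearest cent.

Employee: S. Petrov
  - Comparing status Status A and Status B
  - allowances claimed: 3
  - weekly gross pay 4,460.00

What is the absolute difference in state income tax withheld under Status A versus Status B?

11.05

State Income Tax (Status A): taxable = 4,460.00 − 3×270.00 = 3,650.00
  320.40 + 15.2% × (3,650.00 − 3,600.00) = 320.40 + 15.2% × 50.00 = 328.00
State Income Tax (Status B): taxable = 4,460.00 − 3×270.00 = 3,650.00
  154.10 + 13.7% × (3,650.00 − 2,300.00) = 154.10 + 13.7% × 1,350.00 = 339.05
Difference: |328.00 − 339.05| = 11.05 (higher under Status B)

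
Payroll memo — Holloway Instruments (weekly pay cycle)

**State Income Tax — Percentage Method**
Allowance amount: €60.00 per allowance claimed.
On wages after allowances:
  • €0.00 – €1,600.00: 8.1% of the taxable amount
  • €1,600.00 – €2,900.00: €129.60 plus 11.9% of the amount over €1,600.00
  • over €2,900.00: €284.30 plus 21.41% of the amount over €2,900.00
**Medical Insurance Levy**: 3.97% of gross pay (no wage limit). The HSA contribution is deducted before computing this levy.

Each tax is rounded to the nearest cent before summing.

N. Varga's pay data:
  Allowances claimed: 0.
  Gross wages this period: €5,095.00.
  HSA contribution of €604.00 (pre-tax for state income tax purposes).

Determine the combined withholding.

€803.22

State Income Tax: taxable = €5,095.00 − €604.00 = €4,491.00
  €284.30 + 21.41% × (€4,491.00 − €2,900.00) = €284.30 + 21.41% × €1,591.00 = €624.93
Medical Insurance Levy: 3.97% × €4,491.00 = €178.29
Total: €624.93 + €178.29 = €803.22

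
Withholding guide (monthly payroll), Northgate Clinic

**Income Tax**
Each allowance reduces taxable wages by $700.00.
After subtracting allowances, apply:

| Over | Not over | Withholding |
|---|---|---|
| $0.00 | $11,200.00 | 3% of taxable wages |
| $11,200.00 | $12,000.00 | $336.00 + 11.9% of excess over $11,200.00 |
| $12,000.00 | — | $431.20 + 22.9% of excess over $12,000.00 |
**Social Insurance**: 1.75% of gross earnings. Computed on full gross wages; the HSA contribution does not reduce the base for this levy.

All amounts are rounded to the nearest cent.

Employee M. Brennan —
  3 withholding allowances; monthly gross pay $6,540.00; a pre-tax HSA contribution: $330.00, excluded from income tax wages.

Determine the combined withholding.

$237.75

Income Tax: taxable = $6,540.00 − $330.00 − 3×$700.00 = $4,110.00
  3% × $4,110.00 = $123.30
Social Insurance: 1.75% × $6,540.00 = $114.45
Total: $123.30 + $114.45 = $237.75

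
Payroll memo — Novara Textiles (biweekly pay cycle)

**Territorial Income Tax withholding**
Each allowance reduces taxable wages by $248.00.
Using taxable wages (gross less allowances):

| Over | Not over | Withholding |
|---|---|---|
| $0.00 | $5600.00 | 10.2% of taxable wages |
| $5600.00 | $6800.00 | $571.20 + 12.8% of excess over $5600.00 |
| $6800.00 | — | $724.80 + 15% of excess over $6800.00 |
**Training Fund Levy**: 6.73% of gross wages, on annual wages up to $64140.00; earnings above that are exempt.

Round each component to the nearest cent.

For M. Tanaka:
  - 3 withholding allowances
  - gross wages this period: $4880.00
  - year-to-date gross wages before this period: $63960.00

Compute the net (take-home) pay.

Territorial Income Tax: taxable = $4880.00 − 3×$248.00 = $4136.00
  10.2% × $4136.00 = $421.87
Training Fund Levy: cap $64140.00 − YTD $63960.00 = $180.00 subject; 6.73% × $180.00 = $12.11
Total withheld: $421.87 + $12.11 = $433.98
Net pay: $4880.00 − $433.98 = $4446.02

$4446.02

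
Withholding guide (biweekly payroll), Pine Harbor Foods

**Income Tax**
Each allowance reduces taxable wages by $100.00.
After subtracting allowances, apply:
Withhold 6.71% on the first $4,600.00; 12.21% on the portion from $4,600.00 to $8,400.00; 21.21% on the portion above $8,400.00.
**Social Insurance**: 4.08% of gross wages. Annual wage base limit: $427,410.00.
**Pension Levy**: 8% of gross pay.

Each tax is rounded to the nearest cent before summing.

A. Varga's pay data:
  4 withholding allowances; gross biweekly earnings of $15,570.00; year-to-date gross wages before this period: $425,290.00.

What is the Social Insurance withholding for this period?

Social Insurance: cap $427,410.00 − YTD $425,290.00 = $2,120.00 subject; 4.08% × $2,120.00 = $86.50

$86.50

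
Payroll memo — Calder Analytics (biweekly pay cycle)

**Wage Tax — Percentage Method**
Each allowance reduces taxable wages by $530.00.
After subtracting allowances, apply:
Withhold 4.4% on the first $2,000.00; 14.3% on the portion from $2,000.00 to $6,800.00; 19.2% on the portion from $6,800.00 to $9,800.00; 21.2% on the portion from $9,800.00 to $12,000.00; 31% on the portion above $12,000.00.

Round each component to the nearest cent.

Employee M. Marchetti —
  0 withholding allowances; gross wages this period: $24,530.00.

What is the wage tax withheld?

Wage Tax: taxable = $24,530.00
  $1,816.80 + 31% × ($24,530.00 − $12,000.00) = $1,816.80 + 31% × $12,530.00 = $5,701.10

$5,701.10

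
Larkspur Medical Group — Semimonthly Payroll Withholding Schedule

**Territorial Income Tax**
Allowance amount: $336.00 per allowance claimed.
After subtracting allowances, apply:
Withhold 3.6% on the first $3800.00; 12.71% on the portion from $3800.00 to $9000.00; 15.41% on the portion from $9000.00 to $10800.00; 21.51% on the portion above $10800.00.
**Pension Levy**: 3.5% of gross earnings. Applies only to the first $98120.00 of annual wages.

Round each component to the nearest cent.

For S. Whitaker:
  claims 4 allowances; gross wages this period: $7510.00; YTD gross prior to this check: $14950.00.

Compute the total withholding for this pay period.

$700.37

Territorial Income Tax: taxable = $7510.00 − 4×$336.00 = $6166.00
  $136.80 + 12.71% × ($6166.00 − $3800.00) = $136.80 + 12.71% × $2366.00 = $437.52
Pension Levy: 3.5% × $7510.00 = $262.85
Total: $437.52 + $262.85 = $700.37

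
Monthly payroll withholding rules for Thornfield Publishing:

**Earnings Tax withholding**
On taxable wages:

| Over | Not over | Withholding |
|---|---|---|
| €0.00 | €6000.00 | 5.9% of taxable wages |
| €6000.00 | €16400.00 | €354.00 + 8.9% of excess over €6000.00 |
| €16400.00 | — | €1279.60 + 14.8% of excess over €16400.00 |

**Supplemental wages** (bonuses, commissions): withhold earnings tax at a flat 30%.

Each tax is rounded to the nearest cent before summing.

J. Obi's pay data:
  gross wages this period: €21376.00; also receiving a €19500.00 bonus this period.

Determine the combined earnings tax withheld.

€7866.05

Earnings Tax: taxable = €21376.00
  €1279.60 + 14.8% × (€21376.00 − €16400.00) = €1279.60 + 14.8% × €4976.00 = €2016.05
Supplemental (30% flat on bonus): 30% × €19500.00 = €5850.00
Total earnings tax: €2016.05 + €5850.00 = €7866.05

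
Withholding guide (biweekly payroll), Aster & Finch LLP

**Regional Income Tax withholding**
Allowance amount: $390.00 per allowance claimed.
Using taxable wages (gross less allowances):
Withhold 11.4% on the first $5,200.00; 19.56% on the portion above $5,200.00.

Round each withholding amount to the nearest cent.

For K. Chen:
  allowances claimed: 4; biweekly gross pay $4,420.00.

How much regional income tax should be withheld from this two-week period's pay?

Regional Income Tax: taxable = $4,420.00 − 4×$390.00 = $2,860.00
  11.4% × $2,860.00 = $326.04

$326.04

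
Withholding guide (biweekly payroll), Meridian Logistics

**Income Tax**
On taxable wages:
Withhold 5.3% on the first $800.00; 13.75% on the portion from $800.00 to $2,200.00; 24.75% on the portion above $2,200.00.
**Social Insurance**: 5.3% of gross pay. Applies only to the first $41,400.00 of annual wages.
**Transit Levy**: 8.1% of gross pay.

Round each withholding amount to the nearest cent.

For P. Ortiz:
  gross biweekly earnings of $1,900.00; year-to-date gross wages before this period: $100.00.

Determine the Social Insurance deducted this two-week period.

$100.70

Social Insurance: 5.3% × $1,900.00 = $100.70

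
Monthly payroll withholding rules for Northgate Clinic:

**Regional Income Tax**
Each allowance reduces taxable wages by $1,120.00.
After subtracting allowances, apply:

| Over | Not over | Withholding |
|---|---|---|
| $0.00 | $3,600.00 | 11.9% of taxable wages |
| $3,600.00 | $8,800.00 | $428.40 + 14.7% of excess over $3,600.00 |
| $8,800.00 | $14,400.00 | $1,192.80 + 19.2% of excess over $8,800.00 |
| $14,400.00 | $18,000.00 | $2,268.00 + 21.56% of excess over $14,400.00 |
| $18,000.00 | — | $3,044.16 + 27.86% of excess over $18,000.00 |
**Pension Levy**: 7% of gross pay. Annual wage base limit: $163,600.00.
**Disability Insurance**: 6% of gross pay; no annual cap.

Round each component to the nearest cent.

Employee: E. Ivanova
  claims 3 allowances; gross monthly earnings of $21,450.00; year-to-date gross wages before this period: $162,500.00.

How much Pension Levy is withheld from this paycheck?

$77.00

Pension Levy: cap $163,600.00 − YTD $162,500.00 = $1,100.00 subject; 7% × $1,100.00 = $77.00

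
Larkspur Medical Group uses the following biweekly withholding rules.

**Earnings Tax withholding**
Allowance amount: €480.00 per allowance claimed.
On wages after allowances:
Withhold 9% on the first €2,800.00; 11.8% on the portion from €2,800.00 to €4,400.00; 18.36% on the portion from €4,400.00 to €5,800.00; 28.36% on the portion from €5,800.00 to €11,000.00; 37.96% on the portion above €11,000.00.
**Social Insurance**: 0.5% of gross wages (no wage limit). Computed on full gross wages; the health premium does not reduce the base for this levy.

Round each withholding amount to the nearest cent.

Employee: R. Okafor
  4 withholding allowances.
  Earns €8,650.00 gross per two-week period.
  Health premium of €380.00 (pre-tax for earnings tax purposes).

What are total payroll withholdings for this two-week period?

€897.07

Earnings Tax: taxable = €8,650.00 − €380.00 − 4×€480.00 = €6,350.00
  €697.84 + 28.36% × (€6,350.00 − €5,800.00) = €697.84 + 28.36% × €550.00 = €853.82
Social Insurance: 0.5% × €8,650.00 = €43.25
Total: €853.82 + €43.25 = €897.07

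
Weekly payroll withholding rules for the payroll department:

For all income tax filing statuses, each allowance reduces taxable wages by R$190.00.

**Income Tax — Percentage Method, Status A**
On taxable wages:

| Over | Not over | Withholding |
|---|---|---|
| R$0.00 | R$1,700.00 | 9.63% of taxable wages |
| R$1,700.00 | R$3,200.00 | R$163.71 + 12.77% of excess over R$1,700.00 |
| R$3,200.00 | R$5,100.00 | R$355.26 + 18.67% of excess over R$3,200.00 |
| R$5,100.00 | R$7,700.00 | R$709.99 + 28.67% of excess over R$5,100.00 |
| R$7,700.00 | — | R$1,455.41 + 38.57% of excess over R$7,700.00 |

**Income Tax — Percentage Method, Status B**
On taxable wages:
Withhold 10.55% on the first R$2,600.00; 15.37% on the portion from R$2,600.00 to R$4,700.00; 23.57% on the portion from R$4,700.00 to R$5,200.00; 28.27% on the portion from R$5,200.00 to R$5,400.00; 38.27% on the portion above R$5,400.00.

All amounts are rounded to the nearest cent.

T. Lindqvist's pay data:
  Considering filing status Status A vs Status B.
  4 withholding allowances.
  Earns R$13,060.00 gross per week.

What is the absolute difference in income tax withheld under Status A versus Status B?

R$182.46

Income Tax (Status A): taxable = R$13,060.00 − 4×R$190.00 = R$12,300.00
  R$1,455.41 + 38.57% × (R$12,300.00 − R$7,700.00) = R$1,455.41 + 38.57% × R$4,600.00 = R$3,229.63
Income Tax (Status B): taxable = R$13,060.00 − 4×R$190.00 = R$12,300.00
  R$771.46 + 38.27% × (R$12,300.00 − R$5,400.00) = R$771.46 + 38.27% × R$6,900.00 = R$3,412.09
Difference: |R$3,229.63 − R$3,412.09| = R$182.46 (higher under Status B)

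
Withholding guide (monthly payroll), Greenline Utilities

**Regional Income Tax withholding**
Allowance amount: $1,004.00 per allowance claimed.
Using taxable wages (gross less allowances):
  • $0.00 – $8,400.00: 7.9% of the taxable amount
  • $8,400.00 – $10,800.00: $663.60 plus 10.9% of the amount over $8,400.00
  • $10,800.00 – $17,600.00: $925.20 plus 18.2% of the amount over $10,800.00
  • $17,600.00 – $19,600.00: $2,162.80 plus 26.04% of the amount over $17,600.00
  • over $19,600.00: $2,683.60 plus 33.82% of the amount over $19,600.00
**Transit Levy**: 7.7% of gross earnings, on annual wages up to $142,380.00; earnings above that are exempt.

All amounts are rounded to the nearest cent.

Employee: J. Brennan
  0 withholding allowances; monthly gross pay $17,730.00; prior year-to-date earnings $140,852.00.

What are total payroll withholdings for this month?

$2,314.31

Regional Income Tax: taxable = $17,730.00
  $2,162.80 + 26.04% × ($17,730.00 − $17,600.00) = $2,162.80 + 26.04% × $130.00 = $2,196.65
Transit Levy: cap $142,380.00 − YTD $140,852.00 = $1,528.00 subject; 7.7% × $1,528.00 = $117.66
Total: $2,196.65 + $117.66 = $2,314.31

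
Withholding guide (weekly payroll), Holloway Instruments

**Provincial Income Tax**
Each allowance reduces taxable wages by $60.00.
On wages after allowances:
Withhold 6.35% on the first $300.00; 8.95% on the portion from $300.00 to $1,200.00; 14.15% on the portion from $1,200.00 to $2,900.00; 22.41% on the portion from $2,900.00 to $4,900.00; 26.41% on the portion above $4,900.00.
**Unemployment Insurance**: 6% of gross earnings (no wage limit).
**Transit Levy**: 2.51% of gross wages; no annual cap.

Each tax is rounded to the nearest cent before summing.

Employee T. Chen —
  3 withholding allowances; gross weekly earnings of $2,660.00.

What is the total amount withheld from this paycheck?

$507.09

Provincial Income Tax: taxable = $2,660.00 − 3×$60.00 = $2,480.00
  $99.60 + 14.15% × ($2,480.00 − $1,200.00) = $99.60 + 14.15% × $1,280.00 = $280.72
Unemployment Insurance: 6% × $2,660.00 = $159.60
Transit Levy: 2.51% × $2,660.00 = $66.77
Total: $280.72 + $159.60 + $66.77 = $507.09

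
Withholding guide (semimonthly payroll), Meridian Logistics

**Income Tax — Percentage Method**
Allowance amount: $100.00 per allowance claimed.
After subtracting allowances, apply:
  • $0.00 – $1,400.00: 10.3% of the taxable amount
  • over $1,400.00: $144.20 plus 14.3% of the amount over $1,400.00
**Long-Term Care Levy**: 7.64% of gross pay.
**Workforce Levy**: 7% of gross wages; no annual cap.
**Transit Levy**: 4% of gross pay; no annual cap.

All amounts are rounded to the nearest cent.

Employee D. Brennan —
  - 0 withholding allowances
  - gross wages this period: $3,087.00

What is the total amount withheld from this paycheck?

$960.86

Income Tax: taxable = $3,087.00
  $144.20 + 14.3% × ($3,087.00 − $1,400.00) = $144.20 + 14.3% × $1,687.00 = $385.44
Long-Term Care Levy: 7.64% × $3,087.00 = $235.85
Workforce Levy: 7% × $3,087.00 = $216.09
Transit Levy: 4% × $3,087.00 = $123.48
Total: $385.44 + $235.85 + $216.09 + $123.48 = $960.86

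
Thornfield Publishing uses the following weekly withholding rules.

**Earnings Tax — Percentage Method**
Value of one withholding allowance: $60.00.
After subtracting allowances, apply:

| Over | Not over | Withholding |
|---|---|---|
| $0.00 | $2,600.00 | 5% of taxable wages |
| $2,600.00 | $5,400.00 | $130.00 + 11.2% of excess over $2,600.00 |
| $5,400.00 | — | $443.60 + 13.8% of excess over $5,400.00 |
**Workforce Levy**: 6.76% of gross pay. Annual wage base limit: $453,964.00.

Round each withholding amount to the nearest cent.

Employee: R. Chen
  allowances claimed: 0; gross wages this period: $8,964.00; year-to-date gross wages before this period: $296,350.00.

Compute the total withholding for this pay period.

$1,541.40

Earnings Tax: taxable = $8,964.00
  $443.60 + 13.8% × ($8,964.00 − $5,400.00) = $443.60 + 13.8% × $3,564.00 = $935.43
Workforce Levy: 6.76% × $8,964.00 = $605.97
Total: $935.43 + $605.97 = $1,541.40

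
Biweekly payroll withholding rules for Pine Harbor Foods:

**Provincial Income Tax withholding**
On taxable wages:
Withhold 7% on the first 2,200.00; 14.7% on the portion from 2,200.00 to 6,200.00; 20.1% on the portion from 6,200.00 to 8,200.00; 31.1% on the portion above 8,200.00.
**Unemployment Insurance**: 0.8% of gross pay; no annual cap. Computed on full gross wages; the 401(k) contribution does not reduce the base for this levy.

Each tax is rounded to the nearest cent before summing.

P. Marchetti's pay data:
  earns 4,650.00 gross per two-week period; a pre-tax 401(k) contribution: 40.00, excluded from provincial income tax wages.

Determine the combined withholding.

Provincial Income Tax: taxable = 4,650.00 − 40.00 = 4,610.00
  154.00 + 14.7% × (4,610.00 − 2,200.00) = 154.00 + 14.7% × 2,410.00 = 508.27
Unemployment Insurance: 0.8% × 4,650.00 = 37.20
Total: 508.27 + 37.20 = 545.47

545.47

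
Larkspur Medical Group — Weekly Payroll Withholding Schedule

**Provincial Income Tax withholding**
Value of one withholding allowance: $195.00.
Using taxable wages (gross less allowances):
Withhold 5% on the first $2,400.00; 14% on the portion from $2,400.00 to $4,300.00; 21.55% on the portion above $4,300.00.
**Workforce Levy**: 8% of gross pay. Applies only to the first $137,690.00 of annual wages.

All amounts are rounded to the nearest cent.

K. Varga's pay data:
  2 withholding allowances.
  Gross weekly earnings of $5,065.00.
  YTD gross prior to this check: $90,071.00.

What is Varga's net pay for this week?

Provincial Income Tax: taxable = $5,065.00 − 2×$195.00 = $4,675.00
  $386.00 + 21.55% × ($4,675.00 − $4,300.00) = $386.00 + 21.55% × $375.00 = $466.81
Workforce Levy: 8% × $5,065.00 = $405.20
Total withheld: $466.81 + $405.20 = $872.01
Net pay: $5,065.00 − $872.01 = $4,192.99

$4,192.99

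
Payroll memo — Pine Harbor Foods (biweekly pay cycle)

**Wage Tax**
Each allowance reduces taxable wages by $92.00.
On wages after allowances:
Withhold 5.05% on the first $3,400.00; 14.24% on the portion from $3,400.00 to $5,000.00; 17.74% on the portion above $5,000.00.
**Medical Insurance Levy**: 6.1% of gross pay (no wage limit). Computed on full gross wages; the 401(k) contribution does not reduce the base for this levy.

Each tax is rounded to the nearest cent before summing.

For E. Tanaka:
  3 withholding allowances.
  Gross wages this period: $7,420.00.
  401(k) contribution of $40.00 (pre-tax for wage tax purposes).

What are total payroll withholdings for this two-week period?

Wage Tax: taxable = $7,420.00 − $40.00 − 3×$92.00 = $7,104.00
  $399.54 + 17.74% × ($7,104.00 − $5,000.00) = $399.54 + 17.74% × $2,104.00 = $772.79
Medical Insurance Levy: 6.1% × $7,420.00 = $452.62
Total: $772.79 + $452.62 = $1,225.41

$1,225.41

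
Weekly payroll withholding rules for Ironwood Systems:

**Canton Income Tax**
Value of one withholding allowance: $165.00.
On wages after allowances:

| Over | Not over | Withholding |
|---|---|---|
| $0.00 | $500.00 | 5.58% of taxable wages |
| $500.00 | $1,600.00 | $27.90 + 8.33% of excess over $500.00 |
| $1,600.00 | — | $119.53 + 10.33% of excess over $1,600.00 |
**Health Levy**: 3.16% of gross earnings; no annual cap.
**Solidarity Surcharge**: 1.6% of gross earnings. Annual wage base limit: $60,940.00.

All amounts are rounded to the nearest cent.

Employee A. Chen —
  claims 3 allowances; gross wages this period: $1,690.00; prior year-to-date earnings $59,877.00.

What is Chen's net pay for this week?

$1,533.80

Canton Income Tax: taxable = $1,690.00 − 3×$165.00 = $1,195.00
  $27.90 + 8.33% × ($1,195.00 − $500.00) = $27.90 + 8.33% × $695.00 = $85.79
Health Levy: 3.16% × $1,690.00 = $53.40
Solidarity Surcharge: cap $60,940.00 − YTD $59,877.00 = $1,063.00 subject; 1.6% × $1,063.00 = $17.01
Total withheld: $85.79 + $53.40 + $17.01 = $156.20
Net pay: $1,690.00 − $156.20 = $1,533.80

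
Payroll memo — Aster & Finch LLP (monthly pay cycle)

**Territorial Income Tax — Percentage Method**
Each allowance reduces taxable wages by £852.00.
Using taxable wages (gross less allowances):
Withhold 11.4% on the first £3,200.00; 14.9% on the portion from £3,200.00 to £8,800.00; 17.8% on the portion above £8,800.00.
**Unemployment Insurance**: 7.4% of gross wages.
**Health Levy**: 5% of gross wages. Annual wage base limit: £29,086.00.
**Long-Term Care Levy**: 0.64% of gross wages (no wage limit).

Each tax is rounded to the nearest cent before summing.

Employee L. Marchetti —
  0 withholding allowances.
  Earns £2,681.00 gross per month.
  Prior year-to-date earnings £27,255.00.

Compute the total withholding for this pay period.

Territorial Income Tax: taxable = £2,681.00
  11.4% × £2,681.00 = £305.63
Unemployment Insurance: 7.4% × £2,681.00 = £198.39
Health Levy: cap £29,086.00 − YTD £27,255.00 = £1,831.00 subject; 5% × £1,831.00 = £91.55
Long-Term Care Levy: 0.64% × £2,681.00 = £17.16
Total: £305.63 + £198.39 + £91.55 + £17.16 = £612.73

£612.73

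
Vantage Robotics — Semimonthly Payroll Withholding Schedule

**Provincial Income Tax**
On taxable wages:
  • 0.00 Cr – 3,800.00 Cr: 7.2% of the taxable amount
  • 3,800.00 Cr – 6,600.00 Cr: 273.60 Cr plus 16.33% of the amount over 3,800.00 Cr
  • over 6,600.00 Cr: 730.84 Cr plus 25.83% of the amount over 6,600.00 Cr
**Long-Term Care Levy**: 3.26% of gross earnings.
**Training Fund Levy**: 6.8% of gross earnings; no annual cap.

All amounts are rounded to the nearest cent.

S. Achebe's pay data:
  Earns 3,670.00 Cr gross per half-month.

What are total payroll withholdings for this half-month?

Provincial Income Tax: taxable = 3,670.00 Cr
  7.2% × 3,670.00 Cr = 264.24 Cr
Long-Term Care Levy: 3.26% × 3,670.00 Cr = 119.64 Cr
Training Fund Levy: 6.8% × 3,670.00 Cr = 249.56 Cr
Total: 264.24 Cr + 119.64 Cr + 249.56 Cr = 633.44 Cr

633.44 Cr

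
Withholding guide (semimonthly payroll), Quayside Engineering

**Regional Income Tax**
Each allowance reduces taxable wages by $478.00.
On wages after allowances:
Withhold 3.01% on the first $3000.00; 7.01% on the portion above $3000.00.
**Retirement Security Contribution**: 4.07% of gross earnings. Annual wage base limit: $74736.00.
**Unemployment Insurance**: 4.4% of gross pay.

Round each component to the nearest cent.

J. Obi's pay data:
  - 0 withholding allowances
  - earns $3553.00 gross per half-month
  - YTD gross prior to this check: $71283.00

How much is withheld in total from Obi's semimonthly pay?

$425.94

Regional Income Tax: taxable = $3553.00
  $90.30 + 7.01% × ($3553.00 − $3000.00) = $90.30 + 7.01% × $553.00 = $129.07
Retirement Security Contribution: cap $74736.00 − YTD $71283.00 = $3453.00 subject; 4.07% × $3453.00 = $140.54
Unemployment Insurance: 4.4% × $3553.00 = $156.33
Total: $129.07 + $140.54 + $156.33 = $425.94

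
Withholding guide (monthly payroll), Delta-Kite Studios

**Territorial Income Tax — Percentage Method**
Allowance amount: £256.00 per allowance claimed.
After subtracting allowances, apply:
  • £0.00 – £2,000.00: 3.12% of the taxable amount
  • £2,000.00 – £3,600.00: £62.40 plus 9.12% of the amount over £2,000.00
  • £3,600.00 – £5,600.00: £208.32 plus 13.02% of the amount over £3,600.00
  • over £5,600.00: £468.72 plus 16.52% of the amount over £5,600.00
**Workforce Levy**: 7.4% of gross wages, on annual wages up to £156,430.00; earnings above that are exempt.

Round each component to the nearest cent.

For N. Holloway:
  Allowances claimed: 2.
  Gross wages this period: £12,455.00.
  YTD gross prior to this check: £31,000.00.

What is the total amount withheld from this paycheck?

Territorial Income Tax: taxable = £12,455.00 − 2×£256.00 = £11,943.00
  £468.72 + 16.52% × (£11,943.00 − £5,600.00) = £468.72 + 16.52% × £6,343.00 = £1,516.58
Workforce Levy: 7.4% × £12,455.00 = £921.67
Total: £1,516.58 + £921.67 = £2,438.25

£2,438.25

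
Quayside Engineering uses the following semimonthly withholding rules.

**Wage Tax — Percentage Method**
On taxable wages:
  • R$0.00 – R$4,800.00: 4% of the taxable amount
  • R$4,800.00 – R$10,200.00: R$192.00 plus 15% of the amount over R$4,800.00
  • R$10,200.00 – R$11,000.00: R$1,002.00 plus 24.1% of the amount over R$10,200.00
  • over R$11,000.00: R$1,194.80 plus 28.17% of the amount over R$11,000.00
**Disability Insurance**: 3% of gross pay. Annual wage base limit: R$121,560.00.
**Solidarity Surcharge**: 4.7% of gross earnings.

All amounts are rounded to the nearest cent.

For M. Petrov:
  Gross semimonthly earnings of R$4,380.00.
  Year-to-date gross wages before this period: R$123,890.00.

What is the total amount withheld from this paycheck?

Wage Tax: taxable = R$4,380.00
  4% × R$4,380.00 = R$175.20
Disability Insurance: YTD R$123,890.00 ≥ cap R$121,560.00 → R$0.00
Solidarity Surcharge: 4.7% × R$4,380.00 = R$205.86
Total: R$175.20 + R$0.00 + R$205.86 = R$381.06

R$381.06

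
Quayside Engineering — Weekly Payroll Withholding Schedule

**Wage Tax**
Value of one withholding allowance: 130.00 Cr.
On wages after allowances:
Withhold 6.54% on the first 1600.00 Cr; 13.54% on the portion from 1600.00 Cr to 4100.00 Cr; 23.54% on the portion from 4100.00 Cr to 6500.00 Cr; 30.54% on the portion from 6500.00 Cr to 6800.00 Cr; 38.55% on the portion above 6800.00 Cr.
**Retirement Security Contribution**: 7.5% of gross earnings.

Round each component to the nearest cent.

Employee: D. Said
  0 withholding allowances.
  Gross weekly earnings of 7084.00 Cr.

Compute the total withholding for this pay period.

Wage Tax: taxable = 7084.00 Cr
  1099.72 Cr + 38.55% × (7084.00 Cr − 6800.00 Cr) = 1099.72 Cr + 38.55% × 284.00 Cr = 1209.20 Cr
Retirement Security Contribution: 7.5% × 7084.00 Cr = 531.30 Cr
Total: 1209.20 Cr + 531.30 Cr = 1740.50 Cr

1740.50 Cr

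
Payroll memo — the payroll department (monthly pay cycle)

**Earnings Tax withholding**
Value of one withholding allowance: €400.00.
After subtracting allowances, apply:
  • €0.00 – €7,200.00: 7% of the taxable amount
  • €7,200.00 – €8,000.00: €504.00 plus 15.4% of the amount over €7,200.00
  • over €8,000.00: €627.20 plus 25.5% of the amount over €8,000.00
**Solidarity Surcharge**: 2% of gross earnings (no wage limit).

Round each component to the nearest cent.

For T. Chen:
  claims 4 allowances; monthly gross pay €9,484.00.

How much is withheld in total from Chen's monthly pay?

Earnings Tax: taxable = €9,484.00 − 4×€400.00 = €7,884.00
  €504.00 + 15.4% × (€7,884.00 − €7,200.00) = €504.00 + 15.4% × €684.00 = €609.34
Solidarity Surcharge: 2% × €9,484.00 = €189.68
Total: €609.34 + €189.68 = €799.02

€799.02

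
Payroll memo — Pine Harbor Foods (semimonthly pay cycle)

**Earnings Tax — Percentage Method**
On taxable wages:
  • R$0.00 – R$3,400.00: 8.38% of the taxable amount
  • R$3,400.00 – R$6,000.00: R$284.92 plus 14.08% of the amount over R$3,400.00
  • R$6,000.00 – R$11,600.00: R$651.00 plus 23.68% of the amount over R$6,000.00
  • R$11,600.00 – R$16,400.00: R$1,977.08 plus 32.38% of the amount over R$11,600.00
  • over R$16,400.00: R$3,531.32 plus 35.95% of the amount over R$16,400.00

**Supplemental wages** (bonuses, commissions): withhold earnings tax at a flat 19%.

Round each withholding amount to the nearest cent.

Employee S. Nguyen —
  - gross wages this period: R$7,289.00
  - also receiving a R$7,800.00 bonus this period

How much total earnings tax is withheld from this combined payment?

R$2,438.24

Earnings Tax: taxable = R$7,289.00
  R$651.00 + 23.68% × (R$7,289.00 − R$6,000.00) = R$651.00 + 23.68% × R$1,289.00 = R$956.24
Supplemental (19% flat on bonus): 19% × R$7,800.00 = R$1,482.00
Total earnings tax: R$956.24 + R$1,482.00 = R$2,438.24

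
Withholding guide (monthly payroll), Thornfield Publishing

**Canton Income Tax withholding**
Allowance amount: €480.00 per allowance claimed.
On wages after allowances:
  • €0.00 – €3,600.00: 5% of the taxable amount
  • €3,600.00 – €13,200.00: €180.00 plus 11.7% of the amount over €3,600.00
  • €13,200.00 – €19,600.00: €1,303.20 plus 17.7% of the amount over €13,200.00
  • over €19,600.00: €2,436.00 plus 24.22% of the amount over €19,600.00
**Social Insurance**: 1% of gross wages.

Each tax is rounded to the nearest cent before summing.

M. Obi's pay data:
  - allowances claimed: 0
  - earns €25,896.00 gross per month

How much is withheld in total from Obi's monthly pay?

€4,219.85

Canton Income Tax: taxable = €25,896.00
  €2,436.00 + 24.22% × (€25,896.00 − €19,600.00) = €2,436.00 + 24.22% × €6,296.00 = €3,960.89
Social Insurance: 1% × €25,896.00 = €258.96
Total: €3,960.89 + €258.96 = €4,219.85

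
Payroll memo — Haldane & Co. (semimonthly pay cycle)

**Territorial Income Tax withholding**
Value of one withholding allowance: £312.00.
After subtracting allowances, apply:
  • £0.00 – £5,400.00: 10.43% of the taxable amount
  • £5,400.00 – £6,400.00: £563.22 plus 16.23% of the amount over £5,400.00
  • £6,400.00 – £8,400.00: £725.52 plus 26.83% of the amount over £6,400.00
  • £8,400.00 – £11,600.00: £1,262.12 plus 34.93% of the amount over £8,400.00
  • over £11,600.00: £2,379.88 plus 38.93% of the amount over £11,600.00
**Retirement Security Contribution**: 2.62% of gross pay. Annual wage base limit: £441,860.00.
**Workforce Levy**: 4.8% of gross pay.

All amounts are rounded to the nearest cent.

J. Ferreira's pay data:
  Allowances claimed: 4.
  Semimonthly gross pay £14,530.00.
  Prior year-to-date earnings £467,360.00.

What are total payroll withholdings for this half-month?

Territorial Income Tax: taxable = £14,530.00 − 4×£312.00 = £13,282.00
  £2,379.88 + 38.93% × (£13,282.00 − £11,600.00) = £2,379.88 + 38.93% × £1,682.00 = £3,034.68
Retirement Security Contribution: YTD £467,360.00 ≥ cap £441,860.00 → £0.00
Workforce Levy: 4.8% × £14,530.00 = £697.44
Total: £3,034.68 + £0.00 + £697.44 = £3,732.12

£3,732.12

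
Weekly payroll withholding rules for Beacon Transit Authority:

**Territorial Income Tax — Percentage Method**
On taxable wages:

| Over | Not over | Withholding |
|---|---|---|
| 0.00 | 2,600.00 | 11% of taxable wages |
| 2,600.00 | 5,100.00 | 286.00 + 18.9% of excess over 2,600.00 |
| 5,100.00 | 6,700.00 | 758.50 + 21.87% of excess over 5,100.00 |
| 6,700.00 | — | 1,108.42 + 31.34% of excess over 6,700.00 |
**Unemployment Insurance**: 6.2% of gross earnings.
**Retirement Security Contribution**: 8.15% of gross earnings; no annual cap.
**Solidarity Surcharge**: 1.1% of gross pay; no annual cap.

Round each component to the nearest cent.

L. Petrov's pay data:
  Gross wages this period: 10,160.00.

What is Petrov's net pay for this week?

Territorial Income Tax: taxable = 10,160.00
  1,108.42 + 31.34% × (10,160.00 − 6,700.00) = 1,108.42 + 31.34% × 3,460.00 = 2,192.78
Unemployment Insurance: 6.2% × 10,160.00 = 629.92
Retirement Security Contribution: 8.15% × 10,160.00 = 828.04
Solidarity Surcharge: 1.1% × 10,160.00 = 111.76
Total withheld: 2,192.78 + 629.92 + 828.04 + 111.76 = 3,762.50
Net pay: 10,160.00 − 3,762.50 = 6,397.50

6,397.50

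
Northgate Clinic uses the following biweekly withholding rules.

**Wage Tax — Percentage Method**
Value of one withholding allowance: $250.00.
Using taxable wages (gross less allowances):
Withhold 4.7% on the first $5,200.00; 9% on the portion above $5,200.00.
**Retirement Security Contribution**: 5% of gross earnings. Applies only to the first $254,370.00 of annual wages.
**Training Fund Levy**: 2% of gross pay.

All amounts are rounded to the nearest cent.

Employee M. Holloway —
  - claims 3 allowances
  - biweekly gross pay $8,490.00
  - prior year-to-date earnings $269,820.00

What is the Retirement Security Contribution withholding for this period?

Retirement Security Contribution: YTD $269,820.00 ≥ cap $254,370.00 → $0.00

$0.00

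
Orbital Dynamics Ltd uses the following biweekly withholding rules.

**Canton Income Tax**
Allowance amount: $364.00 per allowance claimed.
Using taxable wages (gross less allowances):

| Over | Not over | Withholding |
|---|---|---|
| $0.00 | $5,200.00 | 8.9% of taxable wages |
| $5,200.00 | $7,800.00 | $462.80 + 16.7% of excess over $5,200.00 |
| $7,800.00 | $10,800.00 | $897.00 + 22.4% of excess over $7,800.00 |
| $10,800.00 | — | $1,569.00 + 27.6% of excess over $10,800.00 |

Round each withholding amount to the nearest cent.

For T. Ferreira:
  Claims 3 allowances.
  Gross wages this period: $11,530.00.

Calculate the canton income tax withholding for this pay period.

Canton Income Tax: taxable = $11,530.00 − 3×$364.00 = $10,438.00
  $897.00 + 22.4% × ($10,438.00 − $7,800.00) = $897.00 + 22.4% × $2,638.00 = $1,487.91

$1,487.91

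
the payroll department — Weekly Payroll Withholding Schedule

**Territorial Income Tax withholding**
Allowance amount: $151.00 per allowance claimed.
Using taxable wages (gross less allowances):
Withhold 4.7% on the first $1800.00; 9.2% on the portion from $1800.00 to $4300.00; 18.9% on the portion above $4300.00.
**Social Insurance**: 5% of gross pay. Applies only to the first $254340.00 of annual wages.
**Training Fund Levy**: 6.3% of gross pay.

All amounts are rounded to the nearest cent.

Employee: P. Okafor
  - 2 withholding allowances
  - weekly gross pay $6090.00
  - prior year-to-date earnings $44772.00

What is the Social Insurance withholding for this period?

$304.50

Social Insurance: 5% × $6090.00 = $304.50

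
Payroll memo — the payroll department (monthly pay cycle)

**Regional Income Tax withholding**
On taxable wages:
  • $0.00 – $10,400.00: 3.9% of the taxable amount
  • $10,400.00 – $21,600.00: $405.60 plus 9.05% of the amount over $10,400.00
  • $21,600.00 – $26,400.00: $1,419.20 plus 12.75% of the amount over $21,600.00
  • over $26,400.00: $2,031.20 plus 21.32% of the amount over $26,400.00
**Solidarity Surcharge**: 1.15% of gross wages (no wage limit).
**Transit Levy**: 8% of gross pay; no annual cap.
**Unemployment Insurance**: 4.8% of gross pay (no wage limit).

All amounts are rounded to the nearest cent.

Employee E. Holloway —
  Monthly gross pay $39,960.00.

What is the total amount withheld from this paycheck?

$10,496.61

Regional Income Tax: taxable = $39,960.00
  $2,031.20 + 21.32% × ($39,960.00 − $26,400.00) = $2,031.20 + 21.32% × $13,560.00 = $4,922.19
Solidarity Surcharge: 1.15% × $39,960.00 = $459.54
Transit Levy: 8% × $39,960.00 = $3,196.80
Unemployment Insurance: 4.8% × $39,960.00 = $1,918.08
Total: $4,922.19 + $459.54 + $3,196.80 + $1,918.08 = $10,496.61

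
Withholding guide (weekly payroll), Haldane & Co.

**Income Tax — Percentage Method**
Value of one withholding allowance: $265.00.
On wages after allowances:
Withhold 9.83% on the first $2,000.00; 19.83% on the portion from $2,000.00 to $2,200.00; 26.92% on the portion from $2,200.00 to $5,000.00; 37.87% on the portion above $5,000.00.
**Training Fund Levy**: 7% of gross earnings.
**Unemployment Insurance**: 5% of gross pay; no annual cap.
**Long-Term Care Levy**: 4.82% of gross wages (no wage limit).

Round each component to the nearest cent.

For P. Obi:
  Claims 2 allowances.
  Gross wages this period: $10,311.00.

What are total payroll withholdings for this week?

$4,534.89

Income Tax: taxable = $10,311.00 − 2×$265.00 = $9,781.00
  $990.02 + 37.87% × ($9,781.00 − $5,000.00) = $990.02 + 37.87% × $4,781.00 = $2,800.58
Training Fund Levy: 7% × $10,311.00 = $721.77
Unemployment Insurance: 5% × $10,311.00 = $515.55
Long-Term Care Levy: 4.82% × $10,311.00 = $496.99
Total: $2,800.58 + $721.77 + $515.55 + $496.99 = $4,534.89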